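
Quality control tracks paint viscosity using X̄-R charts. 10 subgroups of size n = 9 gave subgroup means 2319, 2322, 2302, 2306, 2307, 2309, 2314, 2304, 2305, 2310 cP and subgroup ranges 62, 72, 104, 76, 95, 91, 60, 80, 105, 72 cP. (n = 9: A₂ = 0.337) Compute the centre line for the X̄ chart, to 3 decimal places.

X̄̄ = (2319 + 2322 + 2302 + 2306 + 2307 + 2309 + 2314 + 2304 + 2305 + 2310) / 10 = 23098.0000 / 10 = 2309.8000
CL = X̄̄ = 2309.8000

2309.800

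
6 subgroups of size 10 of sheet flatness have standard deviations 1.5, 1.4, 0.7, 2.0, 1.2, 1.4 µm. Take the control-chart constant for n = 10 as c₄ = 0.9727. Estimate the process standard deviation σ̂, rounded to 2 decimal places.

s̄ = (1.5 + 1.4 + 0.7 + 2.0 + 1.2 + 1.4) / 6 = 1.3667
σ̂ = s̄ / c₄ = 1.3667 / 0.9727 = 1.4050

1.41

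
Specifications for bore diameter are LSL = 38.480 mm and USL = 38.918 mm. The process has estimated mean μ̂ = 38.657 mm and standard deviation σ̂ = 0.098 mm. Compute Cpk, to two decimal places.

0.60

Cpu = (USL − μ̂) / (3σ̂) = (38.918 − 38.657) / (3 × 0.098) = 0.8878; Cpl = (μ̂ − LSL) / (3σ̂) = (38.657 − 38.480) / (3 × 0.098) = 0.6020; Cpk = min(Cpu, Cpl) = 0.6020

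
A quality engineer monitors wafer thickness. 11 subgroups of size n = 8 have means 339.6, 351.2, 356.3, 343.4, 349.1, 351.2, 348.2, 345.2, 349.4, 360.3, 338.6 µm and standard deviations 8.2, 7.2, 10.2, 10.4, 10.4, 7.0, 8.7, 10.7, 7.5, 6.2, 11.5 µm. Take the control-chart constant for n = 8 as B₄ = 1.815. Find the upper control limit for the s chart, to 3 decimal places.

s̄ = (8.2 + 7.2 + 10.2 + 10.4 + 10.4 + 7.0 + 8.7 + 10.7 + 7.5 + 6.2 + 11.5) / 11 = 8.9091
UCL_s = B₄·s̄ = 1.815 × 8.9091 = 16.1700

16.170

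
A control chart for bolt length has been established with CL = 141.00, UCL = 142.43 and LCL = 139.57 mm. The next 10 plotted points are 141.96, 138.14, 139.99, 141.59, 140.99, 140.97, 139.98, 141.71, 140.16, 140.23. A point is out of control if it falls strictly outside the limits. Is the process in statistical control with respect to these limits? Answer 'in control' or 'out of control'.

Compare each point to [139.57, 142.43]: sample 2 = 138.14 < LCL.

out of control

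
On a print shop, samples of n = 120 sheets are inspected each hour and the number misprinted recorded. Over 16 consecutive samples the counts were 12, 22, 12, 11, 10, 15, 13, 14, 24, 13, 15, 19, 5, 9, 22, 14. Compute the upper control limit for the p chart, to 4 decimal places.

p̄ = Σdᵢ / (k·n) = 230 / (16 × 120) = 0.11979
UCL = p̄ + 3·√(p̄(1−p̄)/n) = 0.11979 + 3 × √(0.11979×0.88021/120) = 0.11979 + 3 × 0.02964 = 0.20872

0.2087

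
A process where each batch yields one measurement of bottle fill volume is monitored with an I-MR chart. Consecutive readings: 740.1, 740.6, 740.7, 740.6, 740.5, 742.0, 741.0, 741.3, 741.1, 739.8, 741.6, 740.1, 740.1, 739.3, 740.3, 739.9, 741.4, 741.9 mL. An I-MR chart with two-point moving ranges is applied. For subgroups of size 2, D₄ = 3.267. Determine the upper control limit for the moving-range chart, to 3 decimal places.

2.421

Moving ranges: 0.5, 0.1, 0.1, 0.1, 1.5, 1.0, 0.3, 0.2, 1.3, 1.8, 1.5, 0.0, 0.8, 1.0, 0.4, 1.5, 0.5; M̄R̄ = 12.6000 / 17 = 0.7412
UCL_MR = D₄·M̄R̄ = 3.267 × 0.7412 = 2.4214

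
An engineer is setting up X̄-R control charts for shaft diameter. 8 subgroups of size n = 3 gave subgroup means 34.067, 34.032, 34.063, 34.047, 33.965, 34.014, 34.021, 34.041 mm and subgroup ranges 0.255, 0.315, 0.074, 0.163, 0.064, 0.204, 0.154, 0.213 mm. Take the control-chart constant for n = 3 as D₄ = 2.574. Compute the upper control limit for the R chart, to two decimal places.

0.46

R̄ = (0.255 + 0.315 + 0.074 + 0.163 + 0.064 + 0.204 + 0.154 + 0.213) / 8 = 1.4420 / 8 = 0.1802
UCL_R = D₄·R̄ = 2.574 × 0.1802 = 0.4640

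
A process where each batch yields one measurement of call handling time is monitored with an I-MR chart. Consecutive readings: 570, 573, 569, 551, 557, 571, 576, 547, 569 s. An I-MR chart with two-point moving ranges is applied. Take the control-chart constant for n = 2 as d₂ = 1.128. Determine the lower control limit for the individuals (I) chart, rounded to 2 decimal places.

531.20

X̄ = (570 + 573 + 569 + 551 + 557 + 571 + 576 + 547 + 569) / 9 = 564.7778
Moving ranges: 3, 4, 18, 6, 14, 5, 29, 22; M̄R̄ = 101.0000 / 8 = 12.6250
LCL = X̄ − 3·M̄R̄/d₂ = 564.7778 − 3 × 12.6250 / 1.128 = 531.2007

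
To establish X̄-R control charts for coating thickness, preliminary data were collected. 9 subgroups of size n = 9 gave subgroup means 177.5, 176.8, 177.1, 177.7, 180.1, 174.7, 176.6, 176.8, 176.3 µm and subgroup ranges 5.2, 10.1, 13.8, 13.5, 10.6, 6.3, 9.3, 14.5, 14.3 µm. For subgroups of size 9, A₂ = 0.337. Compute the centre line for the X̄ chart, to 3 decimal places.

X̄̄ = (177.5 + 176.8 + 177.1 + 177.7 + 180.1 + 174.7 + 176.6 + 176.8 + 176.3) / 9 = 1593.6000 / 9 = 177.0667
CL = X̄̄ = 177.0667

177.067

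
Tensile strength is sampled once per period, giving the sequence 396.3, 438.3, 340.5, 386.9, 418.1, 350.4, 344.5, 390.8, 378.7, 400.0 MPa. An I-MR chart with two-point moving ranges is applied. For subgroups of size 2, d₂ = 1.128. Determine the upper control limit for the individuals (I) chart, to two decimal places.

X̄ = (396.3 + 438.3 + 340.5 + 386.9 + 418.1 + 350.4 + 344.5 + 390.8 + 378.7 + 400.0) / 10 = 384.4500
Moving ranges: 42.0, 97.8, 46.4, 31.2, 67.7, 5.9, 46.3, 12.1, 21.3; M̄R̄ = 370.7000 / 9 = 41.1889
UCL = X̄ + 3·M̄R̄/d₂ = 384.4500 + 3 × 41.1889 / 1.128 = 493.9949

493.99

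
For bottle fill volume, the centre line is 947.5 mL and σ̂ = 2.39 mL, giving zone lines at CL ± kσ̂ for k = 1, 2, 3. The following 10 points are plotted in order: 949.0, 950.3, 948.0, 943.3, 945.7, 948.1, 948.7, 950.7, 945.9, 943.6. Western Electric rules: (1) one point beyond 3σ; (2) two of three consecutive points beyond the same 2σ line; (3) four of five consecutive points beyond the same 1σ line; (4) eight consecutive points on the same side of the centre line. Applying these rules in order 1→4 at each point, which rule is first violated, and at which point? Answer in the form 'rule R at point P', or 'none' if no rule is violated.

none

Zone of each point (C = within 1σ̂, B = 1σ̂–2σ̂, A = 2σ̂–3σ̂, * = beyond 3σ̂; sign = side of CL): 1:+C, 2:+B, 3:+C, 4:-B, 5:-C, 6:+C, 7:+C, 8:+B, 9:-C, 10:-B
No rule fires across all 10 points.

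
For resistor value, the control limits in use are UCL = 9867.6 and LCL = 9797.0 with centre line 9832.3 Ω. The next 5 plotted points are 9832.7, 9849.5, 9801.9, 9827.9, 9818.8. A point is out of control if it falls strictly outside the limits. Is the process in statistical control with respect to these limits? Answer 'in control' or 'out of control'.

All 5 points lie within [9797.0, 9867.6].

in control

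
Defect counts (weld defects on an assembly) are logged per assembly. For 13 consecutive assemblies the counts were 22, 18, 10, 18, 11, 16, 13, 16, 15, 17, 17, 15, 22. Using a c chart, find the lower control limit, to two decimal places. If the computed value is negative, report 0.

4.10

c̄ = (22 + 18 + 10 + 18 + 11 + 16 + 13 + 16 + 15 + 17 + 17 + 15 + 22) / 13 = 210 / 13 = 16.1538
LCL = c̄ − 3√c̄ = 16.1538 − 3 × 4.0192 = 4.0963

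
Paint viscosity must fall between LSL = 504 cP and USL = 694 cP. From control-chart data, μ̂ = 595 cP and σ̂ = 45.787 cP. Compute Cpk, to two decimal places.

Cpu = (USL − μ̂) / (3σ̂) = (694 − 595) / (3 × 45.787) = 0.7207; Cpl = (μ̂ − LSL) / (3σ̂) = (595 − 504) / (3 × 45.787) = 0.6625; Cpk = min(Cpu, Cpl) = 0.6625

0.66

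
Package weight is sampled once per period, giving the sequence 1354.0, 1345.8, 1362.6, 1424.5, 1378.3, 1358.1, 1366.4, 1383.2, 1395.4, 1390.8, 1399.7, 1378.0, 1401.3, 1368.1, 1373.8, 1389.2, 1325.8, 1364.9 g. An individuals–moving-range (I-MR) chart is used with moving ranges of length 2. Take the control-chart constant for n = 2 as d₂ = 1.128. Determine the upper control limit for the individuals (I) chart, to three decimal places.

X̄ = (1354.0 + 1345.8 + 1362.6 + 1424.5 + 1378.3 + 1358.1 + 1366.4 + 1383.2 + 1395.4 + 1390.8 + 1399.7 + 1378.0 + 1401.3 + 1368.1 + 1373.8 + 1389.2 + 1325.8 + 1364.9) / 18 = 1375.5500
Moving ranges: 8.2, 16.8, 61.9, 46.2, 20.2, 8.3, 16.8, 12.2, 4.6, 8.9, 21.7, 23.3, 33.2, 5.7, 15.4, 63.4, 39.1; M̄R̄ = 405.9000 / 17 = 23.8765
UCL = X̄ + 3·M̄R̄/d₂ = 1375.5500 + 3 × 23.8765 / 1.128 = 1439.0513

1439.051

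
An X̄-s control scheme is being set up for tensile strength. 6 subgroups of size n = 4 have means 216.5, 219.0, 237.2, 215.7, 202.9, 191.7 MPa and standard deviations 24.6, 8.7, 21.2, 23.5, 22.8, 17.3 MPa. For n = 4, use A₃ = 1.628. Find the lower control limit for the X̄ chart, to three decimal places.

181.789

X̄̄ = (216.5 + 219.0 + 237.2 + 215.7 + 202.9 + 191.7) / 6 = 213.8333
s̄ = (24.6 + 8.7 + 21.2 + 23.5 + 22.8 + 17.3) / 6 = 19.6833
LCL = X̄̄ − A₃·s̄ = 213.8333 − 1.628 × 19.6833 = 181.7889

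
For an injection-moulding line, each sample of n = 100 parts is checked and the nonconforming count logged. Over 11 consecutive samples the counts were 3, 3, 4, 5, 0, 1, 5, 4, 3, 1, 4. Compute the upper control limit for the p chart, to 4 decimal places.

p̄ = Σdᵢ / (k·n) = 33 / (11 × 100) = 0.03000
UCL = p̄ + 3·√(p̄(1−p̄)/n) = 0.03000 + 3 × √(0.03000×0.97000/100) = 0.03000 + 3 × 0.01706 = 0.08118

0.0812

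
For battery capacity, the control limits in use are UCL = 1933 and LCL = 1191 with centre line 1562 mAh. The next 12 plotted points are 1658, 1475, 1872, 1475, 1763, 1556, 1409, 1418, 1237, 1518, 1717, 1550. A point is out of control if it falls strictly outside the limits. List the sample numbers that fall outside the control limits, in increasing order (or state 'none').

All 12 points lie within [1191, 1933].

none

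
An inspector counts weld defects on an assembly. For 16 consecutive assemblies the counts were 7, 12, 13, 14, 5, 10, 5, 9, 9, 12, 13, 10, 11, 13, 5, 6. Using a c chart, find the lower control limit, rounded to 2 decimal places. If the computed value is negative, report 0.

c̄ = (7 + 12 + 13 + 14 + 5 + 10 + 5 + 9 + 9 + 12 + 13 + 10 + 11 + 13 + 5 + 6) / 16 = 154 / 16 = 9.6250
LCL = c̄ − 3√c̄ = 9.6250 − 3 × 3.1024 = 0.3177

0.32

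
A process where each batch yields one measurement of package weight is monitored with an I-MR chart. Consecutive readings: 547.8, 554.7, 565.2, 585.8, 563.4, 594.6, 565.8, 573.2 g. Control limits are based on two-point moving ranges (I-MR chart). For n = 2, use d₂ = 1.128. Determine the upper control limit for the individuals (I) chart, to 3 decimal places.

617.369

X̄ = (547.8 + 554.7 + 565.2 + 585.8 + 563.4 + 594.6 + 565.8 + 573.2) / 8 = 568.8125
Moving ranges: 6.9, 10.5, 20.6, 22.4, 31.2, 28.8, 7.4; M̄R̄ = 127.8000 / 7 = 18.2571
UCL = X̄ + 3·M̄R̄/d₂ = 568.8125 + 3 × 18.2571 / 1.128 = 617.3687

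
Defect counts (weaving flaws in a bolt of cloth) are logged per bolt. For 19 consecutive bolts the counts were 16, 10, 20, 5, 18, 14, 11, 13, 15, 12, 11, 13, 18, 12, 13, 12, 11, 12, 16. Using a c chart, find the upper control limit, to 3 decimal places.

24.189

c̄ = (16 + 10 + 20 + 5 + 18 + 14 + 11 + 13 + 15 + 12 + 11 + 13 + 18 + 12 + 13 + 12 + 11 + 12 + 16) / 19 = 252 / 19 = 13.2632
UCL = c̄ + 3√c̄ = 13.2632 + 3 × √13.2632 = 13.2632 + 3 × 3.6419 = 24.1887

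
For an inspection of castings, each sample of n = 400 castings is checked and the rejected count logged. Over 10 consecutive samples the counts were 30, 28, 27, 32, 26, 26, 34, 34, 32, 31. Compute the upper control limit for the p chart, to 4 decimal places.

p̄ = Σdᵢ / (k·n) = 300 / (10 × 400) = 0.07500
UCL = p̄ + 3·√(p̄(1−p̄)/n) = 0.07500 + 3 × √(0.07500×0.92500/400) = 0.07500 + 3 × 0.01317 = 0.11451

0.1145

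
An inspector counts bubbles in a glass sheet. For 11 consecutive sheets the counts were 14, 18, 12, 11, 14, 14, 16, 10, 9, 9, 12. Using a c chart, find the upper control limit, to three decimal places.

c̄ = (14 + 18 + 12 + 11 + 14 + 14 + 16 + 10 + 9 + 9 + 12) / 11 = 139 / 11 = 12.6364
UCL = c̄ + 3√c̄ = 12.6364 + 3 × √12.6364 = 12.6364 + 3 × 3.5548 = 23.3007

23.301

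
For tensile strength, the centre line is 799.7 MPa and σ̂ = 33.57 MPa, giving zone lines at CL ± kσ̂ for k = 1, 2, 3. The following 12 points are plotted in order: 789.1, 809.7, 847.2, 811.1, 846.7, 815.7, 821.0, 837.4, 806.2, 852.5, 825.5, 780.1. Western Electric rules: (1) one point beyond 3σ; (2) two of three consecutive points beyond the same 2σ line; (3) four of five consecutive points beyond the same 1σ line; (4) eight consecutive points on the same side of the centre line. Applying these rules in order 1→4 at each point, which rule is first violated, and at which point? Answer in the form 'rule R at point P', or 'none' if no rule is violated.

Zone of each point (C = within 1σ̂, B = 1σ̂–2σ̂, A = 2σ̂–3σ̂, * = beyond 3σ̂; sign = side of CL): 1:-C, 2:+C, 3:+B, 4:+C, 5:+B, 6:+C, 7:+C, 8:+B, 9:+C, 10:+B, 11:+C, 12:-C
Rule 4 (eight consecutive points on the same side of the centre line) is satisfied at point 9.

rule 4 at point 9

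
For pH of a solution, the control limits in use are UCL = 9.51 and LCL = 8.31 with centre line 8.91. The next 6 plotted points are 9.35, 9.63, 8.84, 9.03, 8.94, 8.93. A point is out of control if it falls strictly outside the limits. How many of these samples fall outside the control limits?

Compare each point to [8.31, 9.51]: sample 2 = 9.63 > UCL.

1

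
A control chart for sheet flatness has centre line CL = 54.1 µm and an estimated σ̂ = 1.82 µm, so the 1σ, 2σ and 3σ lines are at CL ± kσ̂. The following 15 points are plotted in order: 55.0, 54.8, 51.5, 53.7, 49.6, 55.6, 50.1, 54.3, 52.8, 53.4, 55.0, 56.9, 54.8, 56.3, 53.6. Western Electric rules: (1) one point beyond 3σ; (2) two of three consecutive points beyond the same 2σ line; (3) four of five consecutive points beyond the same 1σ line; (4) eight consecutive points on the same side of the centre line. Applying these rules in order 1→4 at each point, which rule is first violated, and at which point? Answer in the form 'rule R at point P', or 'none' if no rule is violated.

rule 2 at point 7

Zone of each point (C = within 1σ̂, B = 1σ̂–2σ̂, A = 2σ̂–3σ̂, * = beyond 3σ̂; sign = side of CL): 1:+C, 2:+C, 3:-B, 4:-C, 5:-A, 6:+C, 7:-A, 8:+C, 9:-C, 10:-C, 11:+C, 12:+B, 13:+C, 14:+B, 15:-C
Rule 2 (two of three consecutive points beyond the same 2σ limit) is satisfied at point 7.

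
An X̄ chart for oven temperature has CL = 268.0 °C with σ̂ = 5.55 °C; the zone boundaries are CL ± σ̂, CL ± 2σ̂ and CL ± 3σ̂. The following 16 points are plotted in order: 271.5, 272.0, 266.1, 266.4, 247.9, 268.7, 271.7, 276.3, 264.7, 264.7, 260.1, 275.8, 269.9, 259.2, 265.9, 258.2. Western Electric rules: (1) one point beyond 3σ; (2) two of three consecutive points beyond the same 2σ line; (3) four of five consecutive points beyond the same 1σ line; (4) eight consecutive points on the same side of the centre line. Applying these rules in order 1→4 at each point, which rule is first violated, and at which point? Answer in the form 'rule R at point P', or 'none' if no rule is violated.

rule 1 at point 5

Zone of each point (C = within 1σ̂, B = 1σ̂–2σ̂, A = 2σ̂–3σ̂, * = beyond 3σ̂; sign = side of CL): 1:+C, 2:+C, 3:-C, 4:-C, 5:-*, 6:+C, 7:+C, 8:+B, 9:-C, 10:-C, 11:-B, 12:+B, 13:+C, 14:-B, 15:-C, 16:-B
Rule 1 (one point beyond the 3σ limits) is satisfied at point 5.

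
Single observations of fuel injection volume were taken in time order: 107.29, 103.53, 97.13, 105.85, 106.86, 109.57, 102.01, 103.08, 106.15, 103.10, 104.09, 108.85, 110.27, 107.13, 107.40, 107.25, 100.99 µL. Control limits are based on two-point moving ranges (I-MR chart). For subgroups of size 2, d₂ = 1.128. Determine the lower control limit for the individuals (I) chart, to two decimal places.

96.29

X̄ = (107.29 + 103.53 + 97.13 + 105.85 + 106.86 + 109.57 + 102.01 + 103.08 + 106.15 + 103.10 + 104.09 + 108.85 + 110.27 + 107.13 + 107.40 + 107.25 + 100.99) / 17 = 105.3265
Moving ranges: 3.76, 6.40, 8.72, 1.01, 2.71, 7.56, 1.07, 3.07, 3.05, 0.99, 4.76, 1.42, 3.14, 0.27, 0.15, 6.26; M̄R̄ = 54.3400 / 16 = 3.3962
LCL = X̄ − 3·M̄R̄/d₂ = 105.3265 − 3 × 3.3962 / 1.128 = 96.2939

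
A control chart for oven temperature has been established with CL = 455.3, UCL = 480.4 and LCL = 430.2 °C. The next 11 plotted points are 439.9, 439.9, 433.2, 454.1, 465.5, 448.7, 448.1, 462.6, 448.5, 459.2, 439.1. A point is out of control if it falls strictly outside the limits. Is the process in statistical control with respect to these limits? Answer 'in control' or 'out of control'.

All 11 points lie within [430.2, 480.4].

in control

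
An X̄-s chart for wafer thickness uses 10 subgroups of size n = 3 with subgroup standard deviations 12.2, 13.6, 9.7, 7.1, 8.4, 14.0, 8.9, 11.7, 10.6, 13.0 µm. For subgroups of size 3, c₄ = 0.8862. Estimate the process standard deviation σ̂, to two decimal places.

s̄ = (12.2 + 13.6 + 9.7 + 7.1 + 8.4 + 14.0 + 8.9 + 11.7 + 10.6 + 13.0) / 10 = 10.9200
σ̂ = s̄ / c₄ = 10.9200 / 0.8862 = 12.3223

12.32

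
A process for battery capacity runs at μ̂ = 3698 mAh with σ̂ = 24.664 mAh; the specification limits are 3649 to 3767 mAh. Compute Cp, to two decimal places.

Cp = (USL − LSL) / (6σ̂) = (3767 − 3649) / (6 × 24.664) = 118.0000 / 147.9840 = 0.7974

0.80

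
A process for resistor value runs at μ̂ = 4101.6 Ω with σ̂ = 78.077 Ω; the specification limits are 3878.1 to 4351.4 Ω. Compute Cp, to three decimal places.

Cp = (USL − LSL) / (6σ̂) = (4351.4 − 3878.1) / (6 × 78.077) = 473.3000 / 468.4620 = 1.0103

1.010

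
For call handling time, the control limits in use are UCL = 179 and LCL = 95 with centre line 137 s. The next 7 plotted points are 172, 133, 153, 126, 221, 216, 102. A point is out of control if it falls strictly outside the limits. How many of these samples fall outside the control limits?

2

Compare each point to [95, 179]: sample 5 = 221 > UCL; sample 6 = 216 > UCL.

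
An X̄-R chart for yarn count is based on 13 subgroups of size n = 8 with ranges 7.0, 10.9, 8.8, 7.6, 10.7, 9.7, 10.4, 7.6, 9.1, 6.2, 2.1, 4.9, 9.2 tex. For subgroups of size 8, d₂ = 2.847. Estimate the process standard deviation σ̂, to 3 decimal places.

R̄ = (7.0 + 10.9 + 8.8 + 7.6 + 10.7 + 9.7 + 10.4 + 7.6 + 9.1 + 6.2 + 2.1 + 4.9 + 9.2) / 13 = 8.0154
σ̂ = R̄ / d₂ = 8.0154 / 2.847 = 2.8154

2.815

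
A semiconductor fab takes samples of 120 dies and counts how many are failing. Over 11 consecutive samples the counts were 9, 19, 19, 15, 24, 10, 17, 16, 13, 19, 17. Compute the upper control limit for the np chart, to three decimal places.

p̄ = Σdᵢ / (k·n) = 178 / (11 × 120) = 0.13485
UCL = np̄ + 3·√(np̄(1−p̄)) = 16.1818 + 3 × √(16.1818×0.86515) = 16.1818 + 3 × 3.7416 = 27.4067

27.407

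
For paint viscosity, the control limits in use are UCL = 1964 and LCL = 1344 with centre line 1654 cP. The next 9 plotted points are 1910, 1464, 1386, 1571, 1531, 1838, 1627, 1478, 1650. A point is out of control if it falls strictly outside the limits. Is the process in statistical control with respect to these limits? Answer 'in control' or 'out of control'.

All 9 points lie within [1344, 1964].

in control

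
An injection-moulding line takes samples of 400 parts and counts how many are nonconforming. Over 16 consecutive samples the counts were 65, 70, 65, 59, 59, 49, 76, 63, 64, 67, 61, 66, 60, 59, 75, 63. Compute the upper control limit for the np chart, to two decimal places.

85.78

p̄ = Σdᵢ / (k·n) = 1021 / (16 × 400) = 0.15953
UCL = np̄ + 3·√(np̄(1−p̄)) = 63.8125 + 3 × √(63.8125×0.84047) = 63.8125 + 3 × 7.3234 = 85.7827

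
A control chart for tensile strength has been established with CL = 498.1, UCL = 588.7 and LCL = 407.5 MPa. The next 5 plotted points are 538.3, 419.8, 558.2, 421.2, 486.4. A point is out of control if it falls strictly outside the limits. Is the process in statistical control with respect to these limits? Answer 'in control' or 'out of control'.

All 5 points lie within [407.5, 588.7].

in control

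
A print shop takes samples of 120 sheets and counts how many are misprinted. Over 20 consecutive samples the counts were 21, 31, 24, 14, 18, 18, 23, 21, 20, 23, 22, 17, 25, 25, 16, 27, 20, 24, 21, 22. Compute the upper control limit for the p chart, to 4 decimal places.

p̄ = Σdᵢ / (k·n) = 432 / (20 × 120) = 0.18000
UCL = p̄ + 3·√(p̄(1−p̄)/n) = 0.18000 + 3 × √(0.18000×0.82000/120) = 0.18000 + 3 × 0.03507 = 0.28521

0.2852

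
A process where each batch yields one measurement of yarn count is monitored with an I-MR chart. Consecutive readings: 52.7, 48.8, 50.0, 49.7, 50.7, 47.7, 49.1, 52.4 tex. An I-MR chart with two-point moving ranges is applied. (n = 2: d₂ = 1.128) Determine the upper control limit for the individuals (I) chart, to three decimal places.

55.495

X̄ = (52.7 + 48.8 + 50.0 + 49.7 + 50.7 + 47.7 + 49.1 + 52.4) / 8 = 50.1375
Moving ranges: 3.9, 1.2, 0.3, 1.0, 3.0, 1.4, 3.3; M̄R̄ = 14.1000 / 7 = 2.0143
UCL = X̄ + 3·M̄R̄/d₂ = 50.1375 + 3 × 2.0143 / 1.128 = 55.4946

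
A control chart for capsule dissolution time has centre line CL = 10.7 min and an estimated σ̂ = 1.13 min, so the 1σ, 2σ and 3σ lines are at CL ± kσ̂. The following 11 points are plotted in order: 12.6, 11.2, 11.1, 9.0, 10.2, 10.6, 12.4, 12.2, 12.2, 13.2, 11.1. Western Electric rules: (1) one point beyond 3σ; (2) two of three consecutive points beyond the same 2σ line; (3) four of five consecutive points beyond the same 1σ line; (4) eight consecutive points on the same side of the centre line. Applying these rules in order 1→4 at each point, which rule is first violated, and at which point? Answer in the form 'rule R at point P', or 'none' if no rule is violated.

Zone of each point (C = within 1σ̂, B = 1σ̂–2σ̂, A = 2σ̂–3σ̂, * = beyond 3σ̂; sign = side of CL): 1:+B, 2:+C, 3:+C, 4:-B, 5:-C, 6:-C, 7:+B, 8:+B, 9:+B, 10:+A, 11:+C
Rule 3 (four of five consecutive points beyond the same 1σ limit) is satisfied at point 10.

rule 3 at point 10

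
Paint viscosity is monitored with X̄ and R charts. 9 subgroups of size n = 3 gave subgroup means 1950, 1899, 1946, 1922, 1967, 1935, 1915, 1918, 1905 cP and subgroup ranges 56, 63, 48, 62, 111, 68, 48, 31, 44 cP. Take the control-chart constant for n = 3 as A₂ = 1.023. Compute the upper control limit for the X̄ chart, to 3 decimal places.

1988.913

X̄̄ = (1950 + 1899 + 1946 + 1922 + 1967 + 1935 + 1915 + 1918 + 1905) / 9 = 17357.0000 / 9 = 1928.5556
R̄ = (56 + 63 + 48 + 62 + 111 + 68 + 48 + 31 + 44) / 9 = 531.0000 / 9 = 59.0000
UCL = X̄̄ + A₂·R̄ = 1928.5556 + 1.023 × 59.0000 = 1988.9126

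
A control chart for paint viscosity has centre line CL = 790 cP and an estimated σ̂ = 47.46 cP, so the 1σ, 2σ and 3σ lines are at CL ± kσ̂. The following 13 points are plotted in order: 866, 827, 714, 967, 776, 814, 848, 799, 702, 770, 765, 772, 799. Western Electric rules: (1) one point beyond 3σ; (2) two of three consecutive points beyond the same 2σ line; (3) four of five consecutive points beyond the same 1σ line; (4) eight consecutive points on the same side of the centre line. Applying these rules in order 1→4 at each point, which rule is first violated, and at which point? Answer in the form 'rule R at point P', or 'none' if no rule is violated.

Zone of each point (C = within 1σ̂, B = 1σ̂–2σ̂, A = 2σ̂–3σ̂, * = beyond 3σ̂; sign = side of CL): 1:+B, 2:+C, 3:-B, 4:+*, 5:-C, 6:+C, 7:+B, 8:+C, 9:-B, 10:-C, 11:-C, 12:-C, 13:+C
Rule 1 (one point beyond the 3σ limits) is satisfied at point 4.

rule 1 at point 4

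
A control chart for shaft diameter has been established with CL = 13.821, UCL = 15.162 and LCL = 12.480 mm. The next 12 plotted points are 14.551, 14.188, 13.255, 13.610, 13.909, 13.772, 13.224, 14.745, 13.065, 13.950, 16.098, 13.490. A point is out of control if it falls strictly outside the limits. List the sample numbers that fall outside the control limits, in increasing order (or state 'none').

Compare each point to [12.480, 15.162]: sample 11 = 16.098 > UCL.

11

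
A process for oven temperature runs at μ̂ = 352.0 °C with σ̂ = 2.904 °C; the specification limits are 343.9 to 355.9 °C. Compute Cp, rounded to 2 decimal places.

Cp = (USL − LSL) / (6σ̂) = (355.9 − 343.9) / (6 × 2.904) = 12.0000 / 17.4240 = 0.6887

0.69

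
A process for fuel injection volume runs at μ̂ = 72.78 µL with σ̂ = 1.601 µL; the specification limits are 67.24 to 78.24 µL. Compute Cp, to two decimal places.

Cp = (USL − LSL) / (6σ̂) = (78.24 − 67.24) / (6 × 1.601) = 11.0000 / 9.6060 = 1.1451

1.15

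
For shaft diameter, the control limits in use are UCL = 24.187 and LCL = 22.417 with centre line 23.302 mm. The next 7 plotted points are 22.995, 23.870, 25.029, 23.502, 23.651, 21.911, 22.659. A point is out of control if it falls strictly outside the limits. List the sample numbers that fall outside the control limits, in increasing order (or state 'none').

Compare each point to [22.417, 24.187]: sample 3 = 25.029 > UCL; sample 6 = 21.911 < LCL.

3, 6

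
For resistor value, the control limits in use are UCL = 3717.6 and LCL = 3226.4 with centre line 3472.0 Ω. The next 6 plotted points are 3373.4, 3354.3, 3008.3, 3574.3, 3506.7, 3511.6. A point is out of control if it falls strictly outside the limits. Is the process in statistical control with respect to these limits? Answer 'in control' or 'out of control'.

out of control

Compare each point to [3226.4, 3717.6]: sample 3 = 3008.3 < LCL.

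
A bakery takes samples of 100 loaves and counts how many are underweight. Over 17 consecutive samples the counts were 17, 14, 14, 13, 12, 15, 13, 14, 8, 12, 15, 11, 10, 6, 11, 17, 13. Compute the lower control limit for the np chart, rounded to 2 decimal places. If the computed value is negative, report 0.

2.68

p̄ = Σdᵢ / (k·n) = 215 / (17 × 100) = 0.12647
LCL = np̄ − 3·√(np̄(1−p̄)) = 12.6471 − 3 × 3.3238 = 2.6757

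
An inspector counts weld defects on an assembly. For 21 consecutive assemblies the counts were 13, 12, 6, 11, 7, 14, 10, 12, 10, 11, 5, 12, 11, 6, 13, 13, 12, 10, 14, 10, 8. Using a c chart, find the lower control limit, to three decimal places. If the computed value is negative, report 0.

c̄ = (13 + 12 + 6 + 11 + 7 + 14 + 10 + 12 + 10 + 11 + 5 + 12 + 11 + 6 + 13 + 13 + 12 + 10 + 14 + 10 + 8) / 21 = 220 / 21 = 10.4762
LCL = c̄ − 3√c̄ = 10.4762 − 3 × 3.2367 = 0.7661

0.766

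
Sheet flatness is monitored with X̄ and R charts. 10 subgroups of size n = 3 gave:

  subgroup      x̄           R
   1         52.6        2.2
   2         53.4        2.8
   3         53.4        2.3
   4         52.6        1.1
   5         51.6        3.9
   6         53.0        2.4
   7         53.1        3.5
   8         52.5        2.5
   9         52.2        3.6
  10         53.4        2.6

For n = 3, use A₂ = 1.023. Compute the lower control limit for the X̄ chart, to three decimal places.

50.028

X̄̄ = (52.6 + 53.4 + 53.4 + 52.6 + 51.6 + 53.0 + 53.1 + 52.5 + 52.2 + 53.4) / 10 = 527.8000 / 10 = 52.7800
R̄ = (2.2 + 2.8 + 2.3 + 1.1 + 3.9 + 2.4 + 3.5 + 2.5 + 3.6 + 2.6) / 10 = 26.9000 / 10 = 2.6900
LCL = X̄̄ − A₂·R̄ = 52.7800 − 1.023 × 2.6900 = 50.0281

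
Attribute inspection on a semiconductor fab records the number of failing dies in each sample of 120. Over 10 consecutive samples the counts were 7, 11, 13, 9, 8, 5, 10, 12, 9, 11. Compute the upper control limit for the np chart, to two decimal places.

p̄ = Σdᵢ / (k·n) = 95 / (10 × 120) = 0.07917
UCL = np̄ + 3·√(np̄(1−p̄)) = 9.5000 + 3 × √(9.5000×0.92083) = 9.5000 + 3 × 2.9577 = 18.3731

18.37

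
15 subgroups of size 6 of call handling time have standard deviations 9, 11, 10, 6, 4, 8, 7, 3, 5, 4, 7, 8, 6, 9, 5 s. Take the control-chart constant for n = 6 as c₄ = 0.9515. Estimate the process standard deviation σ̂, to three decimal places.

7.147

s̄ = (9 + 11 + 10 + 6 + 4 + 8 + 7 + 3 + 5 + 4 + 7 + 8 + 6 + 9 + 5) / 15 = 6.8000
σ̂ = s̄ / c₄ = 6.8000 / 0.9515 = 7.1466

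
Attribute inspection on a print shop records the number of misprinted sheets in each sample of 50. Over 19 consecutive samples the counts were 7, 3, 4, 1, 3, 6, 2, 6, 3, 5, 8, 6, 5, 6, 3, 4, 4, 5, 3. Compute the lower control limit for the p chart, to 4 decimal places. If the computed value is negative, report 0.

0.0000

p̄ = Σdᵢ / (k·n) = 84 / (19 × 50) = 0.08842
LCL = p̄ − 3·√(p̄(1−p̄)/n) = 0.08842 − 3 × 0.04015 = -0.03203 → 0 (negative, so LCL = 0)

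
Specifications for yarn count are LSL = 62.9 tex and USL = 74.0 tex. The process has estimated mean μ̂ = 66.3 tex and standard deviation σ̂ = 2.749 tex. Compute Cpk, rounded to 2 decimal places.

0.41

Cpu = (USL − μ̂) / (3σ̂) = (74.0 − 66.3) / (3 × 2.749) = 0.9337; Cpl = (μ̂ − LSL) / (3σ̂) = (66.3 − 62.9) / (3 × 2.749) = 0.4123; Cpk = min(Cpu, Cpl) = 0.4123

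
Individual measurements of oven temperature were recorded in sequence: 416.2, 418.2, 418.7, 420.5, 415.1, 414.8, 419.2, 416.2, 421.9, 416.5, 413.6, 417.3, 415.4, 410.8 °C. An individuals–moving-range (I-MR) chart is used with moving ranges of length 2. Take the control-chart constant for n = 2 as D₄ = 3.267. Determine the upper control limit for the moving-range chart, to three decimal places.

Moving ranges: 2.0, 0.5, 1.8, 5.4, 0.3, 4.4, 3.0, 5.7, 5.4, 2.9, 3.7, 1.9, 4.6; M̄R̄ = 41.6000 / 13 = 3.2000
UCL_MR = D₄·M̄R̄ = 3.267 × 3.2000 = 10.4544

10.454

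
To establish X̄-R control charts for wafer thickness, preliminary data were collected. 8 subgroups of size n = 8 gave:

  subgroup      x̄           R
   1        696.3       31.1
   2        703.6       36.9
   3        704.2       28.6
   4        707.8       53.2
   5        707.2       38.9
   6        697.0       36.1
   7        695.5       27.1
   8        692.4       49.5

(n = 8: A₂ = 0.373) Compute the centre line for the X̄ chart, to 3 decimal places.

X̄̄ = (696.3 + 703.6 + 704.2 + 707.8 + 707.2 + 697.0 + 695.5 + 692.4) / 8 = 5604.0000 / 8 = 700.5000
CL = X̄̄ = 700.5000

700.500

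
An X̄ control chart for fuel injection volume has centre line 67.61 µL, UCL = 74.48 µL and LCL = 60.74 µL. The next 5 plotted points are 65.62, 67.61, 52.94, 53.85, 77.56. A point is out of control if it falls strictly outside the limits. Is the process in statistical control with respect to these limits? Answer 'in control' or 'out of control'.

out of control

Compare each point to [60.74, 74.48]: sample 3 = 52.94 < LCL; sample 4 = 53.85 < LCL; sample 5 = 77.56 > UCL.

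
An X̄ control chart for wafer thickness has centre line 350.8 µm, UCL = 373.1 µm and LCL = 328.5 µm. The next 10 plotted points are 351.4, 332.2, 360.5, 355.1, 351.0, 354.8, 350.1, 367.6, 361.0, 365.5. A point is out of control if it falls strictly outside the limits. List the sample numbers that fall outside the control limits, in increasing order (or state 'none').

none

All 10 points lie within [328.5, 373.1].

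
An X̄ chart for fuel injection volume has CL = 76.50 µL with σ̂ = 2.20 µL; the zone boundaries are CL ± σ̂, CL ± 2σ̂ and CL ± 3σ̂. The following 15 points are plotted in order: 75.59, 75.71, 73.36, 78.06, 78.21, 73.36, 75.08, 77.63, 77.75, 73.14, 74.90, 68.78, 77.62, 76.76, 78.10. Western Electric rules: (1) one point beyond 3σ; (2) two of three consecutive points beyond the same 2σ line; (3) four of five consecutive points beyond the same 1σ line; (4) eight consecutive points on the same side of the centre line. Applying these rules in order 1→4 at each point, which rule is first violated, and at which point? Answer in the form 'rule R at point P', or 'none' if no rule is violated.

rule 1 at point 12

Zone of each point (C = within 1σ̂, B = 1σ̂–2σ̂, A = 2σ̂–3σ̂, * = beyond 3σ̂; sign = side of CL): 1:-C, 2:-C, 3:-B, 4:+C, 5:+C, 6:-B, 7:-C, 8:+C, 9:+C, 10:-B, 11:-C, 12:-*, 13:+C, 14:+C, 15:+C
Rule 1 (one point beyond the 3σ limits) is satisfied at point 12.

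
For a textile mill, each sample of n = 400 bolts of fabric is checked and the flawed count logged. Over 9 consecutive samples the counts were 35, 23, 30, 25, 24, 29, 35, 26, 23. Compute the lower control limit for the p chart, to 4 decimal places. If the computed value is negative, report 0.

0.0313

p̄ = Σdᵢ / (k·n) = 250 / (9 × 400) = 0.06944
LCL = p̄ − 3·√(p̄(1−p̄)/n) = 0.06944 − 3 × 0.01271 = 0.03131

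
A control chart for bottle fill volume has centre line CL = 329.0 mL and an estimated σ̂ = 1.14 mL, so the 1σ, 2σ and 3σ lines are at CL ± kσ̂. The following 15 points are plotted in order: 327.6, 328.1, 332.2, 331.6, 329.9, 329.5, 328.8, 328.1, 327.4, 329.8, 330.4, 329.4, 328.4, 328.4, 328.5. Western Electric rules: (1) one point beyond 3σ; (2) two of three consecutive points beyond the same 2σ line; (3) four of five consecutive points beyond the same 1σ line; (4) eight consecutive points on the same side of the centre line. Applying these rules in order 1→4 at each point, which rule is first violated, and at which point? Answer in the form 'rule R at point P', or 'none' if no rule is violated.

rule 2 at point 4

Zone of each point (C = within 1σ̂, B = 1σ̂–2σ̂, A = 2σ̂–3σ̂, * = beyond 3σ̂; sign = side of CL): 1:-B, 2:-C, 3:+A, 4:+A, 5:+C, 6:+C, 7:-C, 8:-C, 9:-B, 10:+C, 11:+B, 12:+C, 13:-C, 14:-C, 15:-C
Rule 2 (two of three consecutive points beyond the same 2σ limit) is satisfied at point 4.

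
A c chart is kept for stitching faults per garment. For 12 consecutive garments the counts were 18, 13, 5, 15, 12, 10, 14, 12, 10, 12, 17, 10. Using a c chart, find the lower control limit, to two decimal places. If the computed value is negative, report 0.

c̄ = (18 + 13 + 5 + 15 + 12 + 10 + 14 + 12 + 10 + 12 + 17 + 10) / 12 = 148 / 12 = 12.3333
LCL = c̄ − 3√c̄ = 12.3333 − 3 × 3.5119 = 1.7977

1.80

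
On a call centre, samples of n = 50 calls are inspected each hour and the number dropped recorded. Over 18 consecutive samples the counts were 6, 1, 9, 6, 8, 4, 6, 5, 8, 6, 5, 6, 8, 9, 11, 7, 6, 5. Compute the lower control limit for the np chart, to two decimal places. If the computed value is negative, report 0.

0.00

p̄ = Σdᵢ / (k·n) = 116 / (18 × 50) = 0.12889
LCL = np̄ − 3·√(np̄(1−p̄)) = 6.4444 − 3 × 2.3694 = -0.6636 → 0 (negative, so LCL = 0)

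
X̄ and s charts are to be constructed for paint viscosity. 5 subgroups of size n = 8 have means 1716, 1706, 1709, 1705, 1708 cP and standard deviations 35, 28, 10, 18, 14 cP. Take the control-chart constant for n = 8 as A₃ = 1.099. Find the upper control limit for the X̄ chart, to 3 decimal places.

1731.879

X̄̄ = (1716 + 1706 + 1709 + 1705 + 1708) / 5 = 1708.8000
s̄ = (35 + 28 + 10 + 18 + 14) / 5 = 21.0000
UCL = X̄̄ + A₃·s̄ = 1708.8000 + 1.099 × 21.0000 = 1731.8790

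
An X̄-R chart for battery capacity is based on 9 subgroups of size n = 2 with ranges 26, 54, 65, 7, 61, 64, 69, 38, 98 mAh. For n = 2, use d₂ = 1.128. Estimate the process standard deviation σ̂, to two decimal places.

47.48

R̄ = (26 + 54 + 65 + 7 + 61 + 64 + 69 + 38 + 98) / 9 = 53.5556
σ̂ = R̄ / d₂ = 53.5556 / 1.128 = 47.4783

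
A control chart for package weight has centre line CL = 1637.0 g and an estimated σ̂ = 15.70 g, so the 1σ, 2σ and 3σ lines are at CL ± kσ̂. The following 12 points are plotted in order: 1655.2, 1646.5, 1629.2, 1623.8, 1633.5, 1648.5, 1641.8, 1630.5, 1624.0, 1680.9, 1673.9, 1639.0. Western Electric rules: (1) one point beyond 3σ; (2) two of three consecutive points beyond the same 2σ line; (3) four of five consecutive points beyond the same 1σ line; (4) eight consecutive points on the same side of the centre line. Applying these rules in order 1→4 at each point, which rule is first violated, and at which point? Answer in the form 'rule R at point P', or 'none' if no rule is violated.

Zone of each point (C = within 1σ̂, B = 1σ̂–2σ̂, A = 2σ̂–3σ̂, * = beyond 3σ̂; sign = side of CL): 1:+B, 2:+C, 3:-C, 4:-C, 5:-C, 6:+C, 7:+C, 8:-C, 9:-C, 10:+A, 11:+A, 12:+C
Rule 2 (two of three consecutive points beyond the same 2σ limit) is satisfied at point 11.

rule 2 at point 11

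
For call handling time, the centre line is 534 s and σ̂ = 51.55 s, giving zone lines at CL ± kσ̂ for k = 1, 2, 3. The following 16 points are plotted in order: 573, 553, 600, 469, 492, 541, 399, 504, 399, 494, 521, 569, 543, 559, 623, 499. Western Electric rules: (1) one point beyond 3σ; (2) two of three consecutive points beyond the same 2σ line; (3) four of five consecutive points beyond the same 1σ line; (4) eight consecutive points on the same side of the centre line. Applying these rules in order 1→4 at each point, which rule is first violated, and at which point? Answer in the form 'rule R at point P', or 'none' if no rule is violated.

Zone of each point (C = within 1σ̂, B = 1σ̂–2σ̂, A = 2σ̂–3σ̂, * = beyond 3σ̂; sign = side of CL): 1:+C, 2:+C, 3:+B, 4:-B, 5:-C, 6:+C, 7:-A, 8:-C, 9:-A, 10:-C, 11:-C, 12:+C, 13:+C, 14:+C, 15:+B, 16:-C
Rule 2 (two of three consecutive points beyond the same 2σ limit) is satisfied at point 9.

rule 2 at point 9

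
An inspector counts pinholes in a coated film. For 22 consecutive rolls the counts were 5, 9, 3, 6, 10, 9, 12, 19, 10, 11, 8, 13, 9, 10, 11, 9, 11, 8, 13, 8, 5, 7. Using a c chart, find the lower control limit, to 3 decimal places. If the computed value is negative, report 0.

0.184

c̄ = (5 + 9 + 3 + 6 + 10 + 9 + 12 + 19 + 10 + 11 + 8 + 13 + 9 + 10 + 11 + 9 + 11 + 8 + 13 + 8 + 5 + 7) / 22 = 206 / 22 = 9.3636
LCL = c̄ − 3√c̄ = 9.3636 − 3 × 3.0600 = 0.1836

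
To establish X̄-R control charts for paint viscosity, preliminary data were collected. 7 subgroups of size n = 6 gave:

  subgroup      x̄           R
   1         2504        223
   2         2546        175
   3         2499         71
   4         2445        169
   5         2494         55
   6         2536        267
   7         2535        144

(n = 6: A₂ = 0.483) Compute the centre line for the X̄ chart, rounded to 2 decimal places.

2508.43

X̄̄ = (2504 + 2546 + 2499 + 2445 + 2494 + 2536 + 2535) / 7 = 17559.0000 / 7 = 2508.4286
CL = X̄̄ = 2508.4286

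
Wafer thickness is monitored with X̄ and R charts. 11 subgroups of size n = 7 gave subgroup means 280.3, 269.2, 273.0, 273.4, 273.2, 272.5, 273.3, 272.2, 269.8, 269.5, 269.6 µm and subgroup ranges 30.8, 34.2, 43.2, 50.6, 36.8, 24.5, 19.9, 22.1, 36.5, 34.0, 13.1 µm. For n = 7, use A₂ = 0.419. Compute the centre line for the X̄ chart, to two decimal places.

272.36

X̄̄ = (280.3 + 269.2 + 273.0 + 273.4 + 273.2 + 272.5 + 273.3 + 272.2 + 269.8 + 269.5 + 269.6) / 11 = 2996.0000 / 11 = 272.3636
CL = X̄̄ = 272.3636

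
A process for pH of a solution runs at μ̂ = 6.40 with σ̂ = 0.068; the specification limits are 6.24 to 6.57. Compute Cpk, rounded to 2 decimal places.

Cpu = (USL − μ̂) / (3σ̂) = (6.57 − 6.40) / (3 × 0.068) = 0.8333; Cpl = (μ̂ − LSL) / (3σ̂) = (6.40 − 6.24) / (3 × 0.068) = 0.7843; Cpk = min(Cpu, Cpl) = 0.7843

0.78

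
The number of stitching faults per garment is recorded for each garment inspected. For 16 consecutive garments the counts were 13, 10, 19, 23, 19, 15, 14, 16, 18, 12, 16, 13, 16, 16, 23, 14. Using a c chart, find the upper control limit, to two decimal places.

28.09

c̄ = (13 + 10 + 19 + 23 + 19 + 15 + 14 + 16 + 18 + 12 + 16 + 13 + 16 + 16 + 23 + 14) / 16 = 257 / 16 = 16.0625
UCL = c̄ + 3√c̄ = 16.0625 + 3 × √16.0625 = 16.0625 + 3 × 4.0078 = 28.0859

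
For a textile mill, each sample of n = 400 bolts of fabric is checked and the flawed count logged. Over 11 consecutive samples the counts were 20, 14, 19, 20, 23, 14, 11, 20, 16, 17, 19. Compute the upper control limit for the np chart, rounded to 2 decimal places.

p̄ = Σdᵢ / (k·n) = 193 / (11 × 400) = 0.04386
UCL = np̄ + 3·√(np̄(1−p̄)) = 17.5455 + 3 × √(17.5455×0.95614) = 17.5455 + 3 × 4.0958 = 29.8330

29.83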